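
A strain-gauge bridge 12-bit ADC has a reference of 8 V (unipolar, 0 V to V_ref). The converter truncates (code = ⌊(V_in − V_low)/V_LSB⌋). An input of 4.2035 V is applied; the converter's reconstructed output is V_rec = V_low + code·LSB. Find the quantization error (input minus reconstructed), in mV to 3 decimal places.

One LSB is 8 V / 4096 = 1.953 mV.
(V_in − V_low)/LSB = (4.2035 − 0)/0.00195312 = 2152.1920 → code 2152 (floor).
Reconstructed: 4.203125 V.
V_in − V_rec = 0.000375 V = 0.375 mV.

0.375 mV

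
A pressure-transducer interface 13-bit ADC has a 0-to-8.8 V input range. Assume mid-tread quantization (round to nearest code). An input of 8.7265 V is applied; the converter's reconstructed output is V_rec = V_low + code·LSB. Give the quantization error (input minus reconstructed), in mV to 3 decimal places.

LSB = 8.8/2^13 = 1.074 mV.
(V_in − V_low)/LSB = (8.7265 − 0)/0.00107422 = 8123.5782 → code 8124 (round).
V_rec = 0 + 8124·0.00107422 = 8.7269531 V.
V_in − V_rec = -0.000453125 V = -0.453 mV.

-0.453 mV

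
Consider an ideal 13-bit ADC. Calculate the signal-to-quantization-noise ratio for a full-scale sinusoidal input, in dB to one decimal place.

SNR ≈ 6.02·N + 1.76 dB = 6.02·13 + 1.76 = 80.02 dB.

80.0 dB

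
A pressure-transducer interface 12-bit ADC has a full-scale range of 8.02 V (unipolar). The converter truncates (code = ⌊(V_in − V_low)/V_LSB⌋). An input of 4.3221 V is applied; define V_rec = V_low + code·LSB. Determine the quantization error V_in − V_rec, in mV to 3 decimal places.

0.777 mV

LSB = 8.02/2^12 = 1.958 mV.
Scaled input = 2207.3967 LSBs, so code = 2207.
Code 2207 maps back to 0 + 2207×0.00195801 V = 4.3213232 V.
V_in − V_rec = 0.000776758 V = 0.777 mV.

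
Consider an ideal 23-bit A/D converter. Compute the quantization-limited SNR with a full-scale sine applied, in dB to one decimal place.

140.2 dB

SNR ≈ 6.02·N + 1.76 dB = 6.02·23 + 1.76 = 140.22 dB.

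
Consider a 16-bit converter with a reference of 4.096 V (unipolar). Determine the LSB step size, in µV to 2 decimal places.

Full-scale span = 4.096 V.
LSB = 4.096 / 2^16 = 4.096 / 65536 = 6.25e-05 V = 62.50 µV.

62.50 µV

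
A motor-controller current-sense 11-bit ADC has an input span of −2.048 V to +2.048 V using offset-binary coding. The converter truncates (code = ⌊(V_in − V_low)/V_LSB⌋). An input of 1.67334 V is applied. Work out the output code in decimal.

code 1860

LSB = 4.096 V / 2048 = 2.000 mV.
Input sits at 1860.670 steps above V_low.
So the output code is 1860.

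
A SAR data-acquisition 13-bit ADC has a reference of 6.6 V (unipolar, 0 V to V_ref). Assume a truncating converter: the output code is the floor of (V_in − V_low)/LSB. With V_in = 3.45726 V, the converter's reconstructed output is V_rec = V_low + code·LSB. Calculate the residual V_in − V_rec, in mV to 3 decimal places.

LSB = 6.6/2^13 = 0.806 mV.
(3.45726 − 0)/0.000805664 = 4291.1930; ⌊·⌋ gives code 4291.
Reconstructed: 3.4571045 V.
Difference: 0.000155508 V → 0.156 mV.

0.156 mV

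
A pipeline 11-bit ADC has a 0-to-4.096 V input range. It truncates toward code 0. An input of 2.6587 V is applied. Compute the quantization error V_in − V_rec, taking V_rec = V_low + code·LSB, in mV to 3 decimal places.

0.700 mV

LSB = 4.096/2^11 = 2.000 mV.
(V_in − V_low)/LSB = (2.6587 − 0)/0.002 = 1329.3500 → code 1329 (floor).
Code 1329 maps back to 0 + 1329×0.002 V = 2.658 V.
V_in − V_rec = 0.0007 V = 0.700 mV.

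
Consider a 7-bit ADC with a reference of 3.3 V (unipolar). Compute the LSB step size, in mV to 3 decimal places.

25.781 mV

Full-scale span = 3.3 V.
LSB = 3.3 / 2^7 = 3.3 / 128 = 0.0257812 V = 25.781 mV.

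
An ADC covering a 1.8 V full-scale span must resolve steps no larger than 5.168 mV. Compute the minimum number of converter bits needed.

Number of steps required ≥ 1.8 V / 5.168 mV = 348.30.
Need 2^N ≥ 348.30; 2^8 = 256, 2^9 = 512.
Minimum N = 9.

9 bits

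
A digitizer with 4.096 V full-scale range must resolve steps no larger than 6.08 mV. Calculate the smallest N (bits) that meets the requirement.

10 bits

Number of steps required ≥ 4.096 V / 6.08 mV = 673.68.
Need 2^N ≥ 673.68; 2^9 = 512, 2^10 = 1024.
Minimum N = 10.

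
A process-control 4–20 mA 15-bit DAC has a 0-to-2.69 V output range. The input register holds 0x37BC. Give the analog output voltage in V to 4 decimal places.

LSB = 2.69 V / 2^15 = 82.09 µV.
Code 0x37BC = 14268 decimal.
V_out = 0 + 14268 × 8.20923e-05 V = 1.17129 V.

1.1713 V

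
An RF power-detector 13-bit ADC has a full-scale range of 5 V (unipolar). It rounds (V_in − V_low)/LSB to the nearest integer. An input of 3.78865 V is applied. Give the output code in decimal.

With 8192 levels over 5 V, one step is 0.610 mV.
(3.78865 − 0) / 0.000610352 = 6207.324 LSBs.
Round → code 6207.

code 6207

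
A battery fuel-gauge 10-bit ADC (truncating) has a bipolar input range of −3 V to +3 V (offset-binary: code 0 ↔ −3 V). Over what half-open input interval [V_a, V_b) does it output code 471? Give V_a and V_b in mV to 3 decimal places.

LSB = 6/2^10 = 5.859 mV.
V_a = V_low + 471·LSB = -0.240234 V; V_b = V_low + 472·LSB = -0.234375 V.

[-240.234 mV, -234.375 mV)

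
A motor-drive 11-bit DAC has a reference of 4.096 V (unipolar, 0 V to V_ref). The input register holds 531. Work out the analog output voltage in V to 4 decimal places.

1.0620 V

LSB = 4.096 V / 2^11 = 2.000 mV.
V_out = 0 + 531 × 0.002 V = 1.062 V.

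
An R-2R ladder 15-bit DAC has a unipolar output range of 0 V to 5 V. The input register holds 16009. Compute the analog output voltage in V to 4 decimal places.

LSB = 5 V / 2^15 = 152.59 µV.
V_out = 0 + 16009 × 0.000152588 V = 2.44278 V.

2.4428 V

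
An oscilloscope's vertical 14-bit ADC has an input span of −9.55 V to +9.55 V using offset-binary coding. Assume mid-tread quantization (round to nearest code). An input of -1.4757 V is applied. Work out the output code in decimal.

Full-scale span = 19.1 V; LSB = 19.1/2^14 = 1.166 mV.
Input sits at 6926.143 steps above V_low.
So the output code is 6926.

code 6926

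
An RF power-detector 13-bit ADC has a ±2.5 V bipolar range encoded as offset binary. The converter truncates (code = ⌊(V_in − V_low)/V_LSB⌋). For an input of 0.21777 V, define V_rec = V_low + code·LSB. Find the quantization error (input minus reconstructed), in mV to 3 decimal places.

0.485 mV

One LSB is 5 V / 8192 = 0.610 mV.
Scaled input = 4452.7944 LSBs, so code = 4452.
Code 4452 maps back to (−2.5) + 4452×0.000610352 V = 0.21728516 V.
Error = 0.21777 − 0.21728516 = 0.000484844 V = 0.485 mV.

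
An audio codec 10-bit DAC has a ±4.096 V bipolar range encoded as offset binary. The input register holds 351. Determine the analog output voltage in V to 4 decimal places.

-1.2880 V

LSB = 8.192 V / 2^10 = 8.000 mV.
V_out = (−4.096) + 351 × 0.008 V = -1.288 V.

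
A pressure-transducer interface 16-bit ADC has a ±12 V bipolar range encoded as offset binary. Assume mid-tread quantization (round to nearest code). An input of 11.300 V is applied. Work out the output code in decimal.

code 63625

With 65536 levels over 24 V, one step is 366.21 µV.
Input sits at 63624.533 steps above V_low.
So the output code is 63625.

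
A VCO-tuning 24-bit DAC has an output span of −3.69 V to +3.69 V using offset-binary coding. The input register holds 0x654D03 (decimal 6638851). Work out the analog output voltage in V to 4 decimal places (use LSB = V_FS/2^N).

LSB = 7.38 V / 2^24 = 0.44 µV.
Code 0x654D03 = 6638851 decimal.
V_out = (−3.69) + 6638851 × 4.39882e-07 V = -0.769687 V.

-0.7697 V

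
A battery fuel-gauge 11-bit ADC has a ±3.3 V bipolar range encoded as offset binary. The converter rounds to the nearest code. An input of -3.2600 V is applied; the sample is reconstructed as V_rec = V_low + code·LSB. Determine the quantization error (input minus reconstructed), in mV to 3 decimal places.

1.328 mV

Step size: 6.6 V ÷ 2^11 = 3.223 mV.
(-3.2600 − (−3.3))/0.00322266 = 12.4121; round gives code 12.
Reconstructed: -3.2613281 V.
V_in − V_rec = 0.00132813 V = 1.328 mV.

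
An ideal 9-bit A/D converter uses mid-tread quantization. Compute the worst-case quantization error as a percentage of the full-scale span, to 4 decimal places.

Rounding → worst-case error = ½ LSB = V_FS/2^10, so 100/1024 = 0.0976562 % of full scale.

0.0977 %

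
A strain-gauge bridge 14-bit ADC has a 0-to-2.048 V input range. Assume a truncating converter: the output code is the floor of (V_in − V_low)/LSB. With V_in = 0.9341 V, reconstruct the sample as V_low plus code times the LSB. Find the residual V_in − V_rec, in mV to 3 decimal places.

0.100 mV

Step size: 2.048 V ÷ 2^14 = 125.00 µV.
(V_in − V_low)/LSB = (0.9341 − 0)/0.000125 = 7472.8000 → code 7472 (floor).
Reconstructed: 0.934 V.
Error = 0.9341 − 0.934 = 0.0001 V = 0.100 mV.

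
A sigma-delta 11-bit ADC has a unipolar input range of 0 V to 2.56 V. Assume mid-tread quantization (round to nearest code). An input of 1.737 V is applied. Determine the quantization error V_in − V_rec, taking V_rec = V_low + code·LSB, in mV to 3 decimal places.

One LSB is 2.56 V / 2048 = 1.250 mV.
Scaled input = 1389.6000 LSBs, so code = 1390.
V_rec = 0 + 1390·0.00125 = 1.7375 V.
Difference: -0.0005 V → -0.500 mV.

-0.500 mV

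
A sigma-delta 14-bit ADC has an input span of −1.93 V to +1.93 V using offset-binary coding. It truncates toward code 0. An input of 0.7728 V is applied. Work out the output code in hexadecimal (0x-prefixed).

code 0x2CD0 (decimal 11472)

LSB = 3.86 V / 16384 = 235.60 µV.
Input sits at 11472.196 steps above V_low.
Floor → code 11472.
In hexadecimal (0x-prefixed): 0x2CD0.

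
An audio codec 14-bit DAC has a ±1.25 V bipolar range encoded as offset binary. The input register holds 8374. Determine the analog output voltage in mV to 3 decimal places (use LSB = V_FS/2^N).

27.771 mV

LSB = 2.5 V / 2^14 = 152.59 µV.
V_out = (−1.25) + 8374 × 0.000152588 V = 0.027771 V.
= 27.771 mV.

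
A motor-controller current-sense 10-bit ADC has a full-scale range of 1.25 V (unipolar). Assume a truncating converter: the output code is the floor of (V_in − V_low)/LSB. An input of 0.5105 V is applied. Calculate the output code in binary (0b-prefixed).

LSB = 1.25 V / 1024 = 1.221 mV.
(V_in − V_low)/LSB = (0.5105 − 0) / 0.0012207 = 418.202.
So the output code is 418.
In binary (0b-prefixed): 0b110100010.

code 0b110100010 (decimal 418)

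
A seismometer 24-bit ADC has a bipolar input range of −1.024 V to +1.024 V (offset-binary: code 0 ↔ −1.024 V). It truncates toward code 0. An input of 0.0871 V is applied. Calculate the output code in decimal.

code 9102131

With 16777216 levels over 2.048 V, one step is 0.12 µV.
(0.0871 − (−1.024)) / 1.2207e-07 = 9102131.200 LSBs.
Floor → code 9102131.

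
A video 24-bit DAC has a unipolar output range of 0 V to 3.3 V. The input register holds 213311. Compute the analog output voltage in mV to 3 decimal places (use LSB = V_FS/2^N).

LSB = 3.3 V / 2^24 = 0.20 µV.
V_out = 0 + 213311 × 1.96695e-07 V = 0.0419573 V.
= 41.957 mV.

41.957 mV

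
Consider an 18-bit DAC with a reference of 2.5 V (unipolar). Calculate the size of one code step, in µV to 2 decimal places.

9.54 µV

Full-scale span = 2.5 V.
LSB = 2.5 / 2^18 = 2.5 / 262144 = 9.53674e-06 V = 9.54 µV.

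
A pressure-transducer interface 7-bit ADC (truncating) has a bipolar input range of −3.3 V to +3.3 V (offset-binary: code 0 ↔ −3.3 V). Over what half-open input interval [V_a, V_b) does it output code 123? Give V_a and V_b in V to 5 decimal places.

[3.04219 V, 3.09375 V)

LSB = 6.6/2^7 = 51.562 mV.
V_a = V_low + 123·LSB = 3.04219 V; V_b = V_low + 124·LSB = 3.09375 V.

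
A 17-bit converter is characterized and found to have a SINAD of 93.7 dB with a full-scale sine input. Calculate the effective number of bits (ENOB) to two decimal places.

ENOB = (SINAD − 1.76) / 6.02 = (93.7 − 1.76)/6.02 = 15.272.

15.27 bits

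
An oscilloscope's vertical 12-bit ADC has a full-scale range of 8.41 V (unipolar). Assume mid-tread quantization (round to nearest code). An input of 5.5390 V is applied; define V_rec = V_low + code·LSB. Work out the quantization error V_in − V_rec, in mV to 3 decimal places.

-0.595 mV

One LSB is 8.41 V / 4096 = 2.053 mV.
Scaled input = 2697.7103 LSBs, so code = 2698.
V_rec = 0 + 2698·0.00205322 = 5.5395947 V.
V_in − V_rec = -0.000594727 V = -0.595 mV.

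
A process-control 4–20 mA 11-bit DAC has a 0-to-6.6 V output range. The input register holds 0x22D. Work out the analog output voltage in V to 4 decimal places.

LSB = 6.6 V / 2^11 = 3.223 mV.
Code 0x22D = 557 decimal.
V_out = 0 + 557 × 0.00322266 V = 1.79502 V.

1.7950 V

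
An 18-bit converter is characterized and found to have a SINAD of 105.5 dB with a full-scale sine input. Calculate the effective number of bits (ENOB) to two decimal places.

ENOB = (SINAD − 1.76) / 6.02 = (105.5 − 1.76)/6.02 = 17.233.

17.23 bits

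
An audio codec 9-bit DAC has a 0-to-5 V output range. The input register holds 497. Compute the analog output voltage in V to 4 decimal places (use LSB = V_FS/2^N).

LSB = 5 V / 2^9 = 9.766 mV.
V_out = 0 + 497 × 0.00976562 V = 4.85352 V.

4.8535 V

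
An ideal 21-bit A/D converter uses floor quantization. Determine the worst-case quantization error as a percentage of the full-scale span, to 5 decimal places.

0.00005 %

Truncating → worst-case error = 1 LSB = V_FS/2^21, so 100/2097152 = 4.76837e-05 % of full scale.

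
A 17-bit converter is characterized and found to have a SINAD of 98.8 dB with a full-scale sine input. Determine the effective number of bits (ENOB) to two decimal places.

ENOB = (SINAD − 1.76) / 6.02 = (98.8 − 1.76)/6.02 = 16.120.

16.12 bits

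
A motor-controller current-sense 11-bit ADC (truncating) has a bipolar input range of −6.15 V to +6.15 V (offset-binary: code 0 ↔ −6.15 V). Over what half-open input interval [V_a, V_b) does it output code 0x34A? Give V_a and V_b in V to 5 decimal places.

LSB = 12.3/2^11 = 6.006 mV.
Code 0x34A = 842 decimal.
V_a = V_low + 842·LSB = -1.09307 V; V_b = V_low + 843·LSB = -1.08706 V.

[-1.09307 V, -1.08706 V)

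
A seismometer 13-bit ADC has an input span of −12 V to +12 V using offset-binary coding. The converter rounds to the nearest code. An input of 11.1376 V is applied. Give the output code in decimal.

With 8192 levels over 24 V, one step is 2.930 mV.
Input sits at 7897.634 steps above V_low.
So the output code is 7898.

code 7898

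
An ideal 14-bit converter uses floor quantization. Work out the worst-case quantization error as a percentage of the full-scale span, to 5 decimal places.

Truncating → worst-case error = 1 LSB = V_FS/2^14, so 100/16384 = 0.00610352 % of full scale.

0.00610 %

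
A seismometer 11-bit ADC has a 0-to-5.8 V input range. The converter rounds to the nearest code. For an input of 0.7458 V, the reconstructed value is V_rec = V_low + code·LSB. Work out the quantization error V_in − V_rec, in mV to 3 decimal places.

LSB = 5.8/2^11 = 2.832 mV.
Scaled input = 263.3446 LSBs, so code = 263.
V_rec = 0 + 263·0.00283203 = 0.74482422 V.
Error = 0.7458 − 0.74482422 = 0.000975781 V = 0.976 mV.

0.976 mV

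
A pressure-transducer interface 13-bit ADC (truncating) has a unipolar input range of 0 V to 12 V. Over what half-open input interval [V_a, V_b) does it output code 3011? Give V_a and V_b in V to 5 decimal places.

LSB = 12/2^13 = 1.465 mV.
V_a = V_low + 3011·LSB = 4.41064 V; V_b = V_low + 3012·LSB = 4.41211 V.

[4.41064 V, 4.41211 V)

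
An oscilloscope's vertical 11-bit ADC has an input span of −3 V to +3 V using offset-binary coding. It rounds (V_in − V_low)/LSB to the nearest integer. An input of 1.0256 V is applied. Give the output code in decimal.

With 2048 levels over 6 V, one step is 2.930 mV.
(1.0256 − (−3)) / 0.00292969 = 1374.071 LSBs.
Round → code 1374.

code 1374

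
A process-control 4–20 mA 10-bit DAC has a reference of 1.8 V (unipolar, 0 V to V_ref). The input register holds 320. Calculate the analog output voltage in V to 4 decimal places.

0.5625 V

LSB = 1.8 V / 2^10 = 1.758 mV.
V_out = 0 + 320 × 0.00175781 V = 0.5625 V.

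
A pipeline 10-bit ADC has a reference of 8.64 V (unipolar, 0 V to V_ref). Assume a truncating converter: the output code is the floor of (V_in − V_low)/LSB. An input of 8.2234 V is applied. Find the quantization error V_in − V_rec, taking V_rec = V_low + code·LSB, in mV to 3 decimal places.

5.275 mV

One LSB is 8.64 V / 1024 = 8.438 mV.
(8.2234 − 0)/0.0084375 = 974.6252; ⌊·⌋ gives code 974.
Code 974 maps back to 0 + 974×0.0084375 V = 8.218125 V.
Difference: 0.005275 V → 5.275 mV.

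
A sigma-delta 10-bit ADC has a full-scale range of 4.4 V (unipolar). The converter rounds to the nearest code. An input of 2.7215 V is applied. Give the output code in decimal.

Full-scale span = 4.4 V; LSB = 4.4/2^10 = 4.297 mV.
(2.7215 − 0) / 0.00429688 = 633.367 LSBs.
Round → code 633.

code 633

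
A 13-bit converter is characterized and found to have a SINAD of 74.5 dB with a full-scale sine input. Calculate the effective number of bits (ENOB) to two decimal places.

ENOB = (SINAD − 1.76) / 6.02 = (74.5 − 1.76)/6.02 = 12.083.

12.08 bits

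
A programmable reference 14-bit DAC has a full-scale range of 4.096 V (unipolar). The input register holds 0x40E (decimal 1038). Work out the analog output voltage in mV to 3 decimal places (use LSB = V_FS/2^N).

259.500 mV

LSB = 4.096 V / 2^14 = 250.00 µV.
Code 0x40E = 1038 decimal.
V_out = 0 + 1038 × 0.00025 V = 0.2595 V.
= 259.500 mV.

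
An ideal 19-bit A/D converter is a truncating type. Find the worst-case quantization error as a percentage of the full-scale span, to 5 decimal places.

0.00019 %

Truncating → worst-case error = 1 LSB = V_FS/2^19, so 100/524288 = 0.000190735 % of full scale.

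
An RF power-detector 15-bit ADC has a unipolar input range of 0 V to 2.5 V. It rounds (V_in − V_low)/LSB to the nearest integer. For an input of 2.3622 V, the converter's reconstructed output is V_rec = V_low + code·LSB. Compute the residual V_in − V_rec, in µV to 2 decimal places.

Step size: 2.5 V ÷ 2^15 = 76.29 µV.
Scaled input = 30961.8278 LSBs, so code = 30962.
V_rec = 0 + 30962·7.62939e-05 = 2.3622131 V.
Difference: -1.31348e-05 V → -13.13 µV.

-13.13 µV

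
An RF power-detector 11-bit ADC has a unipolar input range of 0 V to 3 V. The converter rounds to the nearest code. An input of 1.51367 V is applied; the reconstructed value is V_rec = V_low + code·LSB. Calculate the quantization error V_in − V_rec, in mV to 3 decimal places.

One LSB is 3 V / 2048 = 1.465 mV.
Scaled input = 1033.3321 LSBs, so code = 1033.
Reconstructed: 1.5131836 V.
Difference: 0.000486406 V → 0.486 mV.

0.486 mV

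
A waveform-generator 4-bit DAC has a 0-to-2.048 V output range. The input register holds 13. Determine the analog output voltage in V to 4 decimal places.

LSB = 2.048 V / 2^4 = 128.000 mV.
V_out = 0 + 13 × 0.128 V = 1.664 V.

1.6640 V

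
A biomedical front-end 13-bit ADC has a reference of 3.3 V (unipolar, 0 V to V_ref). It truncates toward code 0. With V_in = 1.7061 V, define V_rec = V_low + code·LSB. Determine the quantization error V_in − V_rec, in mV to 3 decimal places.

One LSB is 3.3 V / 8192 = 402.83 µV.
(1.7061 − 0)/0.000402832 = 4235.2640; ⌊·⌋ gives code 4235.
V_rec = 0 + 4235·0.000402832 = 1.7059937 V.
Difference: 0.000106348 V → 0.106 mV.

0.106 mV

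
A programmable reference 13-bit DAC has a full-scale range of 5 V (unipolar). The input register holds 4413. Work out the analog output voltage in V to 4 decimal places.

2.6935 V

LSB = 5 V / 2^13 = 0.610 mV.
V_out = 0 + 4413 × 0.000610352 V = 2.69348 V.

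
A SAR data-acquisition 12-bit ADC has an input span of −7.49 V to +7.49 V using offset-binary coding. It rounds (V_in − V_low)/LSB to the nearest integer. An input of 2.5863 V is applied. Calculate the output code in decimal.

code 2755

LSB = 14.98 V / 4096 = 3.657 mV.
Input sits at 2755.175 steps above V_low.
Round → code 2755.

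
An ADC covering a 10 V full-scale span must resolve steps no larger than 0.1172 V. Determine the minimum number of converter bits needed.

Number of steps required ≥ 10 V / 0.1172 V = 85.32.
Need 2^N ≥ 85.32; 2^6 = 64, 2^7 = 128.
Minimum N = 7.

7 bits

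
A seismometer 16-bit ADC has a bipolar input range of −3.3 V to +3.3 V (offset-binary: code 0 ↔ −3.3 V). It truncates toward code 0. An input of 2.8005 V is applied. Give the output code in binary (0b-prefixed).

code 0b1110110010100000 (decimal 60576)

With 65536 levels over 6.6 V, one step is 100.71 µV.
(V_in − V_low)/LSB = (2.8005 − (−3.3)) / 0.000100708 = 60576.116.
⌊·⌋(60576.116) = 60576.
In binary (0b-prefixed): 0b1110110010100000.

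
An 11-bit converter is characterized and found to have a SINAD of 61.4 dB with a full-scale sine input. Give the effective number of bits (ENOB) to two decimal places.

9.91 bits

ENOB = (SINAD − 1.76) / 6.02 = (61.4 − 1.76)/6.02 = 9.907.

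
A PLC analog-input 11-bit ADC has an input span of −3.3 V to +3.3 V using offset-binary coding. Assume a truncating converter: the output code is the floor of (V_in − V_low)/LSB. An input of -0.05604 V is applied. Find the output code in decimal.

LSB = 6.6 V / 2048 = 3.223 mV.
Input sits at 1006.611 steps above V_low.
Floor → code 1006.

code 1006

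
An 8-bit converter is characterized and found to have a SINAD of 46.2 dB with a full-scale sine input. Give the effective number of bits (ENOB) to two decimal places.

ENOB = (SINAD − 1.76) / 6.02 = (46.2 − 1.76)/6.02 = 7.382.

7.38 bits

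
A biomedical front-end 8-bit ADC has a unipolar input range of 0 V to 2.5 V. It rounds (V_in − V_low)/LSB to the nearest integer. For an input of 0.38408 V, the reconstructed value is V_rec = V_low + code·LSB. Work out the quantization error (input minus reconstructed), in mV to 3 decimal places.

LSB = 2.5/2^8 = 9.766 mV.
Scaled input = 39.3298 LSBs, so code = 39.
Reconstructed: 0.38085938 V.
Error = 0.38408 − 0.38085938 = 0.00322062 V = 3.221 mV.

3.221 mV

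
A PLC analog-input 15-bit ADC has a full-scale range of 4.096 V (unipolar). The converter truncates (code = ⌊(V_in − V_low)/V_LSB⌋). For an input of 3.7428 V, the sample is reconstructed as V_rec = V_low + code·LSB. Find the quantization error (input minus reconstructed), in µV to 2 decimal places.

50.00 µV

LSB = 4.096/2^15 = 125.00 µV.
Scaled input = 29942.4000 LSBs, so code = 29942.
V_rec = 0 + 29942·0.000125 = 3.74275 V.
Difference: 5e-05 V → 50.00 µV.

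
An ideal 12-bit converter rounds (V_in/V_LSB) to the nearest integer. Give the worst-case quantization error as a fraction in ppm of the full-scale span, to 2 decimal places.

122.07 ppm

Rounding → worst-case error = ½ LSB = V_FS/2^13, so 1e+06/8192 = 122.07 ppm of full scale.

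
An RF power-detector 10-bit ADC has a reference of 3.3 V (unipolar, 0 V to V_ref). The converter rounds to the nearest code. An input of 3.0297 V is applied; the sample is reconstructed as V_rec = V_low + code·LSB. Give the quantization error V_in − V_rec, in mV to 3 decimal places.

0.403 mV

LSB = 3.3/2^10 = 3.223 mV.
Scaled input = 940.1251 LSBs, so code = 940.
Code 940 maps back to 0 + 940×0.00322266 V = 3.0292969 V.
V_in − V_rec = 0.000403125 V = 0.403 mV.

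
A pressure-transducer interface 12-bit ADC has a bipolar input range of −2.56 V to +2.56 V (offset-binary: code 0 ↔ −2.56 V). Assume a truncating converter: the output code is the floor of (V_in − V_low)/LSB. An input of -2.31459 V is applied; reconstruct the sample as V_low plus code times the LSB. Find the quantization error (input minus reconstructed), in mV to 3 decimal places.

One LSB is 5.12 V / 4096 = 1.250 mV.
(V_in − V_low)/LSB = (-2.31459 − (−2.56))/0.00125 = 196.3280 → code 196 (floor).
V_rec = (−2.56) + 196·0.00125 = -2.315 V.
V_in − V_rec = 0.00041 V = 0.410 mV.

0.410 mV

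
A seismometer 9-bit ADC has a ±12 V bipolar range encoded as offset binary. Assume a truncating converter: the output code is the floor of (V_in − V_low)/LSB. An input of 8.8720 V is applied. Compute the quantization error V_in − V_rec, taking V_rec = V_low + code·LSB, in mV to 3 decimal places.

LSB = 24/2^9 = 46.875 mV.
Scaled input = 445.2693 LSBs, so code = 445.
Code 445 maps back to (−12) + 445×0.046875 V = 8.859375 V.
V_in − V_rec = 0.012625 V = 12.625 mV.

12.625 mV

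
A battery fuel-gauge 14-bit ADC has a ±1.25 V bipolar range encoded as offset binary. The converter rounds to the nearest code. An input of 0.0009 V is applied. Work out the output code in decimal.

Full-scale span = 2.5 V; LSB = 2.5/2^14 = 152.59 µV.
(V_in − V_low)/LSB = (0.0009 − (−1.25)) / 0.000152588 = 8197.898.
So the output code is 8198.

code 8198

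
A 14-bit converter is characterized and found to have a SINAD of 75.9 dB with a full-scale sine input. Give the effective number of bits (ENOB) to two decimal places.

ENOB = (SINAD − 1.76) / 6.02 = (75.9 − 1.76)/6.02 = 12.316.

12.32 bits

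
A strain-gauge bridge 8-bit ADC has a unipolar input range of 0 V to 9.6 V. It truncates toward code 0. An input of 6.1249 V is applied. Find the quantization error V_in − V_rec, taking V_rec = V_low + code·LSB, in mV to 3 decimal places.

One LSB is 9.6 V / 256 = 37.500 mV.
(6.1249 − 0)/0.0375 = 163.3307; ⌊·⌋ gives code 163.
Code 163 maps back to 0 + 163×0.0375 V = 6.1125 V.
V_in − V_rec = 0.0124 V = 12.400 mV.

12.400 mV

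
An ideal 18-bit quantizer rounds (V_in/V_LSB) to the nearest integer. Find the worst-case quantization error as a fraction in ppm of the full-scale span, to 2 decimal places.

1.91 ppm

Rounding → worst-case error = ½ LSB = V_FS/2^19, so 1e+06/524288 = 1.90735 ppm of full scale.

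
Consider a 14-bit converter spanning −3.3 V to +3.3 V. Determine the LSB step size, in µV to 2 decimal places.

402.83 µV

Full-scale span = 6.6 V.
LSB = 6.6 / 2^14 = 6.6 / 16384 = 0.000402832 V = 402.83 µV.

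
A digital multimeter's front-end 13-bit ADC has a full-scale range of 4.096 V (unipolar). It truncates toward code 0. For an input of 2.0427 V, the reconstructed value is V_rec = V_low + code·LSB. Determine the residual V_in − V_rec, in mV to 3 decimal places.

0.200 mV

One LSB is 4.096 V / 8192 = 0.500 mV.
Scaled input = 4085.4000 LSBs, so code = 4085.
Reconstructed: 2.0425 V.
Error = 2.0427 − 2.0425 = 0.0002 V = 0.200 mV.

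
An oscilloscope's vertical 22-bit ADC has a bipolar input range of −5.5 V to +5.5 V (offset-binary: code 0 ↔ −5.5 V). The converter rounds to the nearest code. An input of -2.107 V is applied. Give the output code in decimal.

Full-scale span = 11 V; LSB = 11/2^22 = 2.62 µV.
(V_in − V_low)/LSB = (-2.107 − (−5.5)) / 2.6226e-06 = 1293752.134.
Round → code 1293752.

code 1293752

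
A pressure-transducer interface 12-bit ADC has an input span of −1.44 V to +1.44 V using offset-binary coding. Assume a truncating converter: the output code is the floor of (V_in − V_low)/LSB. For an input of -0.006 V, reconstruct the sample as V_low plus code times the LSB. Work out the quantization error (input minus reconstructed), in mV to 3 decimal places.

One LSB is 2.88 V / 4096 = 0.703 mV.
(V_in − V_low)/LSB = (-0.006 − (−1.44))/0.000703125 = 2039.4667 → code 2039 (floor).
V_rec = (−1.44) + 2039·0.000703125 = -0.006328125 V.
Error = -0.006 − (−0.006328125) = 0.000328125 V = 0.328 mV.

0.328 mV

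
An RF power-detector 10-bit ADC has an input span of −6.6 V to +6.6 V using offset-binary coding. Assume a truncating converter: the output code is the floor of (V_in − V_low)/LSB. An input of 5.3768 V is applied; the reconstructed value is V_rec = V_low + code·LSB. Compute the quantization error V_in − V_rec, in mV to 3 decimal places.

LSB = 13.2/2^10 = 12.891 mV.
(5.3768 − (−6.6))/0.0128906 = 929.1093; ⌊·⌋ gives code 929.
Reconstructed: 5.3753906 V.
Difference: 0.00140938 V → 1.409 mV.

1.409 mV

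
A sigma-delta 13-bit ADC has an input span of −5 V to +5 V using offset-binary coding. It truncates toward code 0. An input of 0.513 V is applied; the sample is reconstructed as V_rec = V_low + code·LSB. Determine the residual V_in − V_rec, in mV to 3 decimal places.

LSB = 10/2^13 = 1.221 mV.
(0.513 − (−5))/0.0012207 = 4516.2496; ⌊·⌋ gives code 4516.
Reconstructed: 0.51269531 V.
Error = 0.513 − 0.51269531 = 0.000304687 V = 0.305 mV.

0.305 mV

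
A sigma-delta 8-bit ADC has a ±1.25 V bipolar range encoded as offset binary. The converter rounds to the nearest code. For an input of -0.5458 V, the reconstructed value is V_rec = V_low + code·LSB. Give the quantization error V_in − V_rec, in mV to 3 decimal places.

1.075 mV

LSB = 2.5/2^8 = 9.766 mV.
(-0.5458 − (−1.25))/0.00976562 = 72.1101; round gives code 72.
V_rec = (−1.25) + 72·0.00976562 = -0.546875 V.
Error = -0.5458 − (−0.546875) = 0.001075 V = 1.075 mV.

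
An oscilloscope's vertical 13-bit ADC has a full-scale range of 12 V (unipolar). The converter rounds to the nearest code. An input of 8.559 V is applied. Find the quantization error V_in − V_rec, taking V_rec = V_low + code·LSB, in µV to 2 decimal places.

LSB = 12/2^13 = 1.465 mV.
Scaled input = 5842.9440 LSBs, so code = 5843.
Code 5843 maps back to 0 + 5843×0.00146484 V = 8.559082 V.
V_in − V_rec = -8.20313e-05 V = -82.03 µV.

-82.03 µV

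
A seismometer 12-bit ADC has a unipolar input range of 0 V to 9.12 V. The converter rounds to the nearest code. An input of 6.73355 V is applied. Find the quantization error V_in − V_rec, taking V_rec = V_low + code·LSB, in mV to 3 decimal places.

0.425 mV

One LSB is 9.12 V / 4096 = 2.227 mV.
(6.73355 − 0)/0.00222656 = 3024.1909; round gives code 3024.
V_rec = 0 + 3024·0.00222656 = 6.733125 V.
V_in − V_rec = 0.000425 V = 0.425 mV.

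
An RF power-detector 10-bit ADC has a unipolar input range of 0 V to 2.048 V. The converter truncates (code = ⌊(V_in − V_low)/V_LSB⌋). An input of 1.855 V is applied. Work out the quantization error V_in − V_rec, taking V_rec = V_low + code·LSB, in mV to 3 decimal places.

Step size: 2.048 V ÷ 2^10 = 2.000 mV.
(1.855 − 0)/0.002 = 927.5000; ⌊·⌋ gives code 927.
Reconstructed: 1.854 V.
Difference: 0.001 V → 1.000 mV.

1.000 mV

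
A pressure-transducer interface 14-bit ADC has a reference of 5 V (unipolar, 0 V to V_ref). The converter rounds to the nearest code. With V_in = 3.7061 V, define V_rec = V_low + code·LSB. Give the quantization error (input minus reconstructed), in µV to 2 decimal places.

45.31 µV

Step size: 5 V ÷ 2^14 = 305.18 µV.
(V_in − V_low)/LSB = (3.7061 − 0)/0.000305176 = 12144.1485 → code 12144 (round).
Code 12144 maps back to 0 + 12144×0.000305176 V = 3.7060547 V.
Difference: 4.53125e-05 V → 45.31 µV.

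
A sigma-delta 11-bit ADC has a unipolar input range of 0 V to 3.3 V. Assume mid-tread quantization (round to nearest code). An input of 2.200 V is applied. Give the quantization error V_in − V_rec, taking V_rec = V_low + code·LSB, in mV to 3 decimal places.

Step size: 3.3 V ÷ 2^11 = 1.611 mV.
Scaled input = 1365.3333 LSBs, so code = 1365.
Reconstructed: 2.1994629 V.
Error = 2.200 − 2.1994629 = 0.000537109 V = 0.537 mV.

0.537 mV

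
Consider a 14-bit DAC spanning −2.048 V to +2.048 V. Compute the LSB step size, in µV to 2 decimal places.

250.00 µV

Full-scale span = 4.096 V.
LSB = 4.096 / 2^14 = 4.096 / 16384 = 0.00025 V = 250.00 µV.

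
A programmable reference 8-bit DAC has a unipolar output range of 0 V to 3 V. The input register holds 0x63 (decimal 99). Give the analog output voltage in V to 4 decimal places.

1.1602 V

LSB = 3 V / 2^8 = 11.719 mV.
Code 0x63 = 99 decimal.
V_out = 0 + 99 × 0.0117188 V = 1.16016 V.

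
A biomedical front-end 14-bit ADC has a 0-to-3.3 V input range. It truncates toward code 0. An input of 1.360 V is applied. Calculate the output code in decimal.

code 6752

Full-scale span = 3.3 V; LSB = 3.3/2^14 = 201.42 µV.
Input sits at 6752.194 steps above V_low.
⌊·⌋(6752.194) = 6752.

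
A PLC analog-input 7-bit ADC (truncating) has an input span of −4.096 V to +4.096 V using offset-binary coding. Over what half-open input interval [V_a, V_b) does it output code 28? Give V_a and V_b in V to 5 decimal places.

[-2.30400 V, -2.24000 V)

LSB = 8.192/2^7 = 64.000 mV.
V_a = V_low + 28·LSB = -2.304 V; V_b = V_low + 29·LSB = -2.24 V.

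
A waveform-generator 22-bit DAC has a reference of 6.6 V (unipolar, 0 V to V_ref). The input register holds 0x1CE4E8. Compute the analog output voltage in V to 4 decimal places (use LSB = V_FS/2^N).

LSB = 6.6 V / 2^22 = 1.57 µV.
Code 0x1CE4E8 = 1893608 decimal.
V_out = 0 + 1893608 × 1.57356e-06 V = 2.97971 V.

2.9797 V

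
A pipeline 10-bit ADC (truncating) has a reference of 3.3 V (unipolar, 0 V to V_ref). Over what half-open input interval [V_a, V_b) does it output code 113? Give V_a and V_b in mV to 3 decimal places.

[364.160 mV, 367.383 mV)

LSB = 3.3/2^10 = 3.223 mV.
V_a = V_low + 113·LSB = 0.36416 V; V_b = V_low + 114·LSB = 0.367383 V.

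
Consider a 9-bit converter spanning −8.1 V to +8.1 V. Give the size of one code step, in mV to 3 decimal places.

Full-scale span = 16.2 V.
LSB = 16.2 / 2^9 = 16.2 / 512 = 0.0316406 V = 31.641 mV.

31.641 mV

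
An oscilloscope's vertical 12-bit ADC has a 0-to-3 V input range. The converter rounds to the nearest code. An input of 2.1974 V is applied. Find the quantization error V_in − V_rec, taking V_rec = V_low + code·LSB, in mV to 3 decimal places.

LSB = 3/2^12 = 0.732 mV.
(V_in − V_low)/LSB = (2.1974 − 0)/0.000732422 = 3000.1835 → code 3000 (round).
Code 3000 maps back to 0 + 3000×0.000732422 V = 2.1972656 V.
V_in − V_rec = 0.000134375 V = 0.134 mV.

0.134 mV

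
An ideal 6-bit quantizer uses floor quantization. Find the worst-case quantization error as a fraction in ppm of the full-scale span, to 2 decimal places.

Truncating → worst-case error = 1 LSB = V_FS/2^6, so 1e+06/64 = 15625 ppm of full scale.

15625.00 ppm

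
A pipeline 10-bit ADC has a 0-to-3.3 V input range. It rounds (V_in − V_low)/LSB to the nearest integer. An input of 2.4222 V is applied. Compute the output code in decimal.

code 752

With 1024 levels over 3.3 V, one step is 3.223 mV.
Input sits at 751.616 steps above V_low.
Round → code 752.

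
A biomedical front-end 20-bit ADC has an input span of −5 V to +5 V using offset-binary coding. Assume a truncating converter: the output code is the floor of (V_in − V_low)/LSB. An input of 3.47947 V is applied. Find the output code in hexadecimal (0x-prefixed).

Full-scale span = 10 V; LSB = 10/2^20 = 9.54 µV.
(V_in − V_low)/LSB = (3.47947 − (−5)) / 9.53674e-06 = 889136.873.
So the output code is 889136.
In hexadecimal (0x-prefixed): 0xD9130.

code 0xD9130 (decimal 889136)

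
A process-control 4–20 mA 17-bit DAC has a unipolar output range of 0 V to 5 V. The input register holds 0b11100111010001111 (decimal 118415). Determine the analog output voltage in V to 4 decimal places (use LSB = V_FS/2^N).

LSB = 5 V / 2^17 = 38.15 µV.
Code 0b11100111010001111 = 118415 decimal.
V_out = 0 + 118415 × 3.8147e-05 V = 4.51717 V.

4.5172 V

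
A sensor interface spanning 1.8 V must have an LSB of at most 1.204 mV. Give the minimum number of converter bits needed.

Number of steps required ≥ 1.8 V / 1.204 mV = 1495.02.
Need 2^N ≥ 1495.02; 2^10 = 1024, 2^11 = 2048.
Minimum N = 11.

11 bits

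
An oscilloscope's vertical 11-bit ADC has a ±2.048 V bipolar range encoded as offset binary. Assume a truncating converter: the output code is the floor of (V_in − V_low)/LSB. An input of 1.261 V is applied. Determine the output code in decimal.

With 2048 levels over 4.096 V, one step is 2.000 mV.
(V_in − V_low)/LSB = (1.261 − (−2.048)) / 0.002 = 1654.500.
⌊·⌋(1654.500) = 1654.

code 1654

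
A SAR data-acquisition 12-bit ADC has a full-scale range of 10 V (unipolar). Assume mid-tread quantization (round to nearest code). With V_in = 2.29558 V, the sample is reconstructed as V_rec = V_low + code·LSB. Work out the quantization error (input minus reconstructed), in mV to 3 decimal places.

0.658 mV

One LSB is 10 V / 4096 = 2.441 mV.
(2.29558 − 0)/0.00244141 = 940.2696; round gives code 940.
V_rec = 0 + 940·0.00244141 = 2.2949219 V.
Error = 2.29558 − 2.2949219 = 0.000658125 V = 0.658 mV.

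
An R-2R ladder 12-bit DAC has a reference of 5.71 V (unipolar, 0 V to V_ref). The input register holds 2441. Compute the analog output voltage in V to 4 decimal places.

3.4029 V

LSB = 5.71 V / 2^12 = 1.394 mV.
V_out = 0 + 2441 × 0.00139404 V = 3.40286 V.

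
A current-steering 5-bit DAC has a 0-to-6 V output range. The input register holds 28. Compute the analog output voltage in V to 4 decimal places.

5.2500 V

LSB = 6 V / 2^5 = 187.500 mV.
V_out = 0 + 28 × 0.1875 V = 5.25 V.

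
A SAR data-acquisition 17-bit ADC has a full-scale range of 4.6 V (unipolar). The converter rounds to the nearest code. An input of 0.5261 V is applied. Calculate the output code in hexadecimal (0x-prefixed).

Full-scale span = 4.6 V; LSB = 4.6/2^17 = 35.10 µV.
(V_in − V_low)/LSB = (0.5261 − 0) / 3.50952e-05 = 14990.648.
Round → code 14991.
In hexadecimal (0x-prefixed): 0x3A8F.

code 0x3A8F (decimal 14991)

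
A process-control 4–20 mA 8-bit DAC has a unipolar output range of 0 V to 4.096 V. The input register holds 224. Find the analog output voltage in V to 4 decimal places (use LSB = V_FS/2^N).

LSB = 4.096 V / 2^8 = 16.000 mV.
V_out = 0 + 224 × 0.016 V = 3.584 V.

3.5840 V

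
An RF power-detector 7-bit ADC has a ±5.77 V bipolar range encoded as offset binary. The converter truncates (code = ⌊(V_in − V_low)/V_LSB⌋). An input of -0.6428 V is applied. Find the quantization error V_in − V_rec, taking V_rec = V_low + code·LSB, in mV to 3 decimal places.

78.450 mV

Step size: 11.54 V ÷ 2^7 = 90.156 mV.
(V_in − V_low)/LSB = (-0.6428 − (−5.77))/0.0901562 = 56.8702 → code 56 (floor).
Reconstructed: -0.72125 V.
Difference: 0.07845 V → 78.450 mV.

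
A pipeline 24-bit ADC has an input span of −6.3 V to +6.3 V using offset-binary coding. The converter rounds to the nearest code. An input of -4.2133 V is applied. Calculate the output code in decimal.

code 2778493

With 16777216 levels over 12.6 V, one step is 0.75 µV.
(-4.2133 − (−6.3)) / 7.51019e-07 = 2778493.383 LSBs.
So the output code is 2778493.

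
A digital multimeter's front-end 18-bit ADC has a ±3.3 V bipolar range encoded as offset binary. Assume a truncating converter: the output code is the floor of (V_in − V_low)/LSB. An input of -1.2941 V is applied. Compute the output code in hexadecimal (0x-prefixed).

code 0x13737 (decimal 79671)

Full-scale span = 6.6 V; LSB = 6.6/2^18 = 25.18 µV.
(-1.2941 − (−3.3)) / 2.5177e-05 = 79671.917 LSBs.
⌊·⌋(79671.917) = 79671.
In hexadecimal (0x-prefixed): 0x13737.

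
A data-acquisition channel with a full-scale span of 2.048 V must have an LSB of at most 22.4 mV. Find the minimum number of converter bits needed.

7 bits

Number of steps required ≥ 2.048 V / 22.4 mV = 91.43.
Need 2^N ≥ 91.43; 2^6 = 64, 2^7 = 128.
Minimum N = 7.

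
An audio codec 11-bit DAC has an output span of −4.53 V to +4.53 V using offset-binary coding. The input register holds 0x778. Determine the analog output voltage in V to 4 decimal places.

LSB = 9.06 V / 2^11 = 4.424 mV.
Code 0x778 = 1912 decimal.
V_out = (−4.53) + 1912 × 0.00442383 V = 3.92836 V.

3.9284 V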